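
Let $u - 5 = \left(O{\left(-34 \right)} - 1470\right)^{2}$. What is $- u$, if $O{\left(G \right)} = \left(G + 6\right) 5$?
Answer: $-2592105$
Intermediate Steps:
$O{\left(G \right)} = 30 + 5 G$ ($O{\left(G \right)} = \left(6 + G\right) 5 = 30 + 5 G$)
$u = 2592105$ ($u = 5 + \left(\left(30 + 5 \left(-34\right)\right) - 1470\right)^{2} = 5 + \left(\left(30 - 170\right) - 1470\right)^{2} = 5 + \left(-140 - 1470\right)^{2} = 5 + \left(-1610\right)^{2} = 5 + 2592100 = 2592105$)
$- u = \left(-1\right) 2592105 = -2592105$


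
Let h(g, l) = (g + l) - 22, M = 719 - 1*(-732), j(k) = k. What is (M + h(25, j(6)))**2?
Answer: 2131600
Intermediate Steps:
M = 1451 (M = 719 + 732 = 1451)
h(g, l) = -22 + g + l
(M + h(25, j(6)))**2 = (1451 + (-22 + 25 + 6))**2 = (1451 + 9)**2 = 1460**2 = 2131600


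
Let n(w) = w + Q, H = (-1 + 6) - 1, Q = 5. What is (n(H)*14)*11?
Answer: 1386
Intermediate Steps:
H = 4 (H = 5 - 1 = 4)
n(w) = 5 + w (n(w) = w + 5 = 5 + w)
(n(H)*14)*11 = ((5 + 4)*14)*11 = (9*14)*11 = 126*11 = 1386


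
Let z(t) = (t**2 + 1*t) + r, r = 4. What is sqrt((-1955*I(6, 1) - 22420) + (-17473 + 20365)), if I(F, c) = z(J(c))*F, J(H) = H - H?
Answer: 4*I*sqrt(4153) ≈ 257.77*I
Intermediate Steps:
J(H) = 0
z(t) = 4 + t + t**2 (z(t) = (t**2 + 1*t) + 4 = (t**2 + t) + 4 = (t + t**2) + 4 = 4 + t + t**2)
I(F, c) = 4*F (I(F, c) = (4 + 0 + 0**2)*F = (4 + 0 + 0)*F = 4*F)
sqrt((-1955*I(6, 1) - 22420) + (-17473 + 20365)) = sqrt((-7820*6 - 22420) + (-17473 + 20365)) = sqrt((-1955*24 - 22420) + 2892) = sqrt((-46920 - 22420) + 2892) = sqrt(-69340 + 2892) = sqrt(-66448) = 4*I*sqrt(4153)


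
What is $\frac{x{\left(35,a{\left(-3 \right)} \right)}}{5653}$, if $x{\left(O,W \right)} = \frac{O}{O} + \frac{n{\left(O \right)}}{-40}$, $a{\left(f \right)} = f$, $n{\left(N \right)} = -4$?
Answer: $\frac{11}{56530} \approx 0.00019459$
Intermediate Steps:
$x{\left(O,W \right)} = \frac{11}{10}$ ($x{\left(O,W \right)} = \frac{O}{O} - \frac{4}{-40} = 1 - - \frac{1}{10} = 1 + \frac{1}{10} = \frac{11}{10}$)
$\frac{x{\left(35,a{\left(-3 \right)} \right)}}{5653} = \frac{11}{10 \cdot 5653} = \frac{11}{10} \cdot \frac{1}{5653} = \frac{11}{56530}$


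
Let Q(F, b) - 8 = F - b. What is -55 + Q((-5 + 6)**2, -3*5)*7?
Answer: 113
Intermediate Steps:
Q(F, b) = 8 + F - b (Q(F, b) = 8 + (F - b) = 8 + F - b)
-55 + Q((-5 + 6)**2, -3*5)*7 = -55 + (8 + (-5 + 6)**2 - (-3)*5)*7 = -55 + (8 + 1**2 - 1*(-15))*7 = -55 + (8 + 1 + 15)*7 = -55 + 24*7 = -55 + 168 = 113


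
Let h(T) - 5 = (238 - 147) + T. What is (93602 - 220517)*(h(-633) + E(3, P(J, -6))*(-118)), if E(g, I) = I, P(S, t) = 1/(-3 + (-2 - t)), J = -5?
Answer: 83129325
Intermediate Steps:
h(T) = 96 + T (h(T) = 5 + ((238 - 147) + T) = 5 + (91 + T) = 96 + T)
P(S, t) = 1/(-5 - t)
(93602 - 220517)*(h(-633) + E(3, P(J, -6))*(-118)) = (93602 - 220517)*((96 - 633) - 1/(5 - 6)*(-118)) = -126915*(-537 - 1/(-1)*(-118)) = -126915*(-537 - 1*(-1)*(-118)) = -126915*(-537 + 1*(-118)) = -126915*(-537 - 118) = -126915*(-655) = 83129325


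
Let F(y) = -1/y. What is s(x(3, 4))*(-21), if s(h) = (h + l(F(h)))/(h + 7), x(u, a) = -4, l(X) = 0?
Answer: 28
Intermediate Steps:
s(h) = h/(7 + h) (s(h) = (h + 0)/(h + 7) = h/(7 + h))
s(x(3, 4))*(-21) = -4/(7 - 4)*(-21) = -4/3*(-21) = 28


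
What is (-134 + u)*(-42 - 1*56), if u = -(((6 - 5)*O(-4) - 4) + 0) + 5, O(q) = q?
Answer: 11858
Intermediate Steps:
u = 13 (u = -(((6 - 5)*(-4) - 4) + 0) + 5 = -((1*(-4) - 4) + 0) + 5 = -((-4 - 4) + 0) + 5 = -(-8 + 0) + 5 = -1*(-8) + 5 = 8 + 5 = 13)
(-134 + u)*(-42 - 1*56) = (-134 + 13)*(-42 - 1*56) = -121*(-42 - 56) = -121*(-98) = 11858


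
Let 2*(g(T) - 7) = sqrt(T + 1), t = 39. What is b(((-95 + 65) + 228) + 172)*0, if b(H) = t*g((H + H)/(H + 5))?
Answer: 0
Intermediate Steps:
g(T) = 7 + sqrt(1 + T)/2 (g(T) = 7 + sqrt(T + 1)/2 = 7 + sqrt(1 + T)/2)
b(H) = 273 + 39*sqrt(1 + 2*H/(5 + H))/2 (b(H) = 39*(7 + sqrt(1 + (H + H)/(H + 5))/2) = 39*(7 + sqrt(1 + (2*H)/(5 + H))/2) = 39*(7 + sqrt(1 + 2*H/(5 + H))/2) = 273 + 39*sqrt(1 + 2*H/(5 + H))/2)
b(((-95 + 65) + 228) + 172)*0 = (273 + 39*sqrt((5 + 3*(((-95 + 65) + 228) + 172))/(5 + (((-95 + 65) + 228) + 172)))/2)*0 = (273 + 39*sqrt((5 + 3*((-30 + 228) + 172))/(5 + ((-30 + 228) + 172)))/2)*0 = (273 + 39*sqrt((5 + 3*(198 + 172))/(5 + (198 + 172)))/2)*0 = (273 + 39*sqrt((5 + 3*370)/(5 + 370))/2)*0 = (273 + 39*sqrt((5 + 1110)/375)/2)*0 = (273 + 39*sqrt((1/375)*1115)/2)*0 = (273 + 39*sqrt(223/75)/2)*0 = (273 + 39*(sqrt(669)/15)/2)*0 = (273 + 13*sqrt(669)/10)*0 = 0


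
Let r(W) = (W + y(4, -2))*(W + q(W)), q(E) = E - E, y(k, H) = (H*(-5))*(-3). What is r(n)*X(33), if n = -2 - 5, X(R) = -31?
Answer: -8029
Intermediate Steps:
y(k, H) = 15*H (y(k, H) = -5*H*(-3) = 15*H)
q(E) = 0
n = -7
r(W) = W*(-30 + W) (r(W) = (W + 15*(-2))*(W + 0) = (W - 30)*W = (-30 + W)*W = W*(-30 + W))
r(n)*X(33) = -7*(-30 - 7)*(-31) = -7*(-37)*(-31) = 259*(-31) = -8029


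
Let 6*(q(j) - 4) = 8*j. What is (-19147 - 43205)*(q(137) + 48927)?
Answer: -3062335344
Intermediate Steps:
q(j) = 4 + 4*j/3 (q(j) = 4 + (8*j)/6 = 4 + 4*j/3)
(-19147 - 43205)*(q(137) + 48927) = (-19147 - 43205)*((4 + (4/3)*137) + 48927) = -62352*((4 + 548/3) + 48927) = -62352*(560/3 + 48927) = -62352*147341/3 = -3062335344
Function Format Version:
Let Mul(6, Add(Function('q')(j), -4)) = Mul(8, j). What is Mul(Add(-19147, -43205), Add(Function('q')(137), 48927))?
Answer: -3062335344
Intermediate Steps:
Function('q')(j) = Add(4, Mul(Rational(4, 3), j)) (Function('q')(j) = Add(4, Mul(Rational(1, 6), Mul(8, j))) = Add(4, Mul(Rational(4, 3), j)))
Mul(Add(-19147, -43205), Add(Function('q')(137), 48927)) = Mul(Add(-19147, -43205), Add(Add(4, Mul(Rational(4, 3), 137)), 48927)) = Mul(-62352, Add(Add(4, Rational(548, 3)), 48927)) = Mul(-62352, Add(Rational(560, 3), 48927)) = Mul(-62352, Rational(147341, 3)) = -3062335344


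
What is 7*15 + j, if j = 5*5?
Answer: 130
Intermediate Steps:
j = 25
7*15 + j = 7*15 + 25 = 105 + 25 = 130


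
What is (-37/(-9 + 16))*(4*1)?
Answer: -148/7 ≈ -21.143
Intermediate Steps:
(-37/(-9 + 16))*(4*1) = (-37/7)*4 = ((⅐)*(-37))*4 = -37/7*4 = -148/7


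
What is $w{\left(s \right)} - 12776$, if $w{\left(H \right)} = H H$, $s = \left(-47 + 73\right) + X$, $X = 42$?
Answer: $-8152$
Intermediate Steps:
$s = 68$ ($s = \left(-47 + 73\right) + 42 = 26 + 42 = 68$)
$w{\left(H \right)} = H^{2}$
$w{\left(s \right)} - 12776 = 68^{2} - 12776 = 4624 - 12776 = -8152$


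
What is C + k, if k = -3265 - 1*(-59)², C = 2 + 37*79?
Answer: -3821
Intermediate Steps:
C = 2925 (C = 2 + 2923 = 2925)
k = -6746 (k = -3265 - 1*3481 = -3265 - 3481 = -6746)
C + k = 2925 - 6746 = -3821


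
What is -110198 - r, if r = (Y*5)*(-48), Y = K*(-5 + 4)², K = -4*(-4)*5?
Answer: -90998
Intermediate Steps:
K = 80 (K = 16*5 = 80)
Y = 80 (Y = 80*(-5 + 4)² = 80*(-1)² = 80*1 = 80)
r = -19200 (r = (80*5)*(-48) = 400*(-48) = -19200)
-110198 - r = -110198 - 1*(-19200) = -110198 + 19200 = -90998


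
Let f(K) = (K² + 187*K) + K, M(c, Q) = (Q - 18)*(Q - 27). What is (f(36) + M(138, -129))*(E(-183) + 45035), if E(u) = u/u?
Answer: 1395935856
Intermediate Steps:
M(c, Q) = (-27 + Q)*(-18 + Q) (M(c, Q) = (-18 + Q)*(-27 + Q) = (-27 + Q)*(-18 + Q))
E(u) = 1
f(K) = K² + 188*K
(f(36) + M(138, -129))*(E(-183) + 45035) = (36*(188 + 36) + (486 + (-129)² - 45*(-129)))*(1 + 45035) = (36*224 + (486 + 16641 + 5805))*45036 = (8064 + 22932)*45036 = 30996*45036 = 1395935856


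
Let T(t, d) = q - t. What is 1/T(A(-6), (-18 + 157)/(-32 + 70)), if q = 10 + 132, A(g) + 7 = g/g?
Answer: 1/148 ≈ 0.0067568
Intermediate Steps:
A(g) = -6 (A(g) = -7 + g/g = -7 + 1 = -6)
q = 142
T(t, d) = 142 - t
1/T(A(-6), (-18 + 157)/(-32 + 70)) = 1/(142 - 1*(-6)) = 1/(142 + 6) = 1/148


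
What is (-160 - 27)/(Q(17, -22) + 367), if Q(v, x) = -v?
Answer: -187/350 ≈ -0.53429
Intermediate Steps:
(-160 - 27)/(Q(17, -22) + 367) = (-160 - 27)/(-1*17 + 367) = -187/(-17 + 367) = -187/350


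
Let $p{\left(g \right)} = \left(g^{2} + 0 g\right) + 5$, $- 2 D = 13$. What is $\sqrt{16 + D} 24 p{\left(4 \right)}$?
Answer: $252 \sqrt{38} \approx 1553.4$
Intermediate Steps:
$D = - \frac{13}{2}$ ($D = \left(- \frac{1}{2}\right) 13 = - \frac{13}{2} \approx -6.5$)
$p{\left(g \right)} = 5 + g^{2}$ ($p{\left(g \right)} = \left(g^{2} + 0\right) + 5 = g^{2} + 5 = 5 + g^{2}$)
$\sqrt{16 + D} 24 p{\left(4 \right)} = \sqrt{16 - \frac{13}{2}} \cdot 24 \left(5 + 4^{2}\right) = \sqrt{\frac{19}{2}} \cdot 24 \left(5 + 16\right) = \frac{\sqrt{38}}{2} \cdot 24 \cdot 21 = 12 \sqrt{38} \cdot 21 = 252 \sqrt{38}$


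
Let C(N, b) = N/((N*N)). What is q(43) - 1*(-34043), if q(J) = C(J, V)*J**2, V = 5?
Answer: 34086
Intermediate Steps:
C(N, b) = 1/N (C(N, b) = N/(N**2) = N/N**2 = 1/N)
q(J) = J (q(J) = J**2/J = J)
q(43) - 1*(-34043) = 43 - 1*(-34043) = 43 + 34043 = 34086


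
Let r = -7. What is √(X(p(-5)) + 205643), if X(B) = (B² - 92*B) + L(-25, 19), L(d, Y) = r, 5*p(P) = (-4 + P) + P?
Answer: 4*√321721/5 ≈ 453.76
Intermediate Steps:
p(P) = -⅘ + 2*P/5 (p(P) = ((-4 + P) + P)/5 = (-4 + 2*P)/5 = -⅘ + 2*P/5)
L(d, Y) = -7
X(B) = -7 + B² - 92*B (X(B) = (B² - 92*B) - 7 = -7 + B² - 92*B)
√(X(p(-5)) + 205643) = √((-7 + (-⅘ + (⅖)*(-5))² - 92*(-⅘ + (⅖)*(-5))) + 205643) = √((-7 + (-⅘ - 2)² - 92*(-⅘ - 2)) + 205643) = √((-7 + (-14/5)² - 92*(-14/5)) + 205643) = √((-7 + 196/25 + 1288/5) + 205643) = √(6461/25 + 205643) = √(5147536/25) = 4*√321721/5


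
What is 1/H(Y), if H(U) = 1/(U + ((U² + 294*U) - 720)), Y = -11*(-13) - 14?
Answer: 53976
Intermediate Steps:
Y = 129 (Y = 143 - 14 = 129)
H(U) = 1/(-720 + U² + 295*U) (H(U) = 1/(U + (-720 + U² + 294*U)) = 1/(-720 + U² + 295*U))
1/H(Y) = 1/(1/(-720 + 129² + 295*129)) = 1/(1/(-720 + 16641 + 38055)) = 1/(1/53976) = 53976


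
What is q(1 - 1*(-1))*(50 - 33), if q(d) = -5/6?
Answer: -85/6 ≈ -14.167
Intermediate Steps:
q(d) = -⅚ (q(d) = -5*⅙ = -⅚)
q(1 - 1*(-1))*(50 - 33) = -5*(50 - 33)/6 = -⅚*17 = -85/6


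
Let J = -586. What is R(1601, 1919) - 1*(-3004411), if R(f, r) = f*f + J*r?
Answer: 4443078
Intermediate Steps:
R(f, r) = f² - 586*r (R(f, r) = f*f - 586*r = f² - 586*r)
R(1601, 1919) - 1*(-3004411) = (1601² - 586*1919) - 1*(-3004411) = (2563201 - 1124534) + 3004411 = 1438667 + 3004411 = 4443078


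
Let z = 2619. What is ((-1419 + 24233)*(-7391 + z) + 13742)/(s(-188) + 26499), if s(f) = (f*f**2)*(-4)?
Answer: -108854666/26605187 ≈ -4.0915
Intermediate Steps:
s(f) = -4*f**3 (s(f) = f**3*(-4) = -4*f**3)
((-1419 + 24233)*(-7391 + z) + 13742)/(s(-188) + 26499) = ((-1419 + 24233)*(-7391 + 2619) + 13742)/(-4*(-188)**3 + 26499) = (22814*(-4772) + 13742)/(-4*(-6644672) + 26499) = (-108868408 + 13742)/(26578688 + 26499) = -108854666/26605187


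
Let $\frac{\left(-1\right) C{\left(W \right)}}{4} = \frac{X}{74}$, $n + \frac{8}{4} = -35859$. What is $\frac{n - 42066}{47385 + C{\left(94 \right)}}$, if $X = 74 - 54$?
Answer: $- \frac{2883299}{1753205} \approx -1.6446$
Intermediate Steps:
$n = -35861$ ($n = -2 - 35859 = -35861$)
$X = 20$ ($X = 74 - 54 = 20$)
$C{\left(W \right)} = - \frac{40}{37}$ ($C{\left(W \right)} = - 4 \cdot \frac{20}{74} = - 4 \cdot 20 \cdot \frac{1}{74} = \left(-4\right) \frac{10}{37} = - \frac{40}{37}$)
$\frac{n - 42066}{47385 + C{\left(94 \right)}} = \frac{-35861 - 42066}{47385 - \frac{40}{37}} = - \frac{77927}{\frac{1753205}{37}} = \left(-77927\right) \frac{37}{1753205} = - \frac{2883299}{1753205}$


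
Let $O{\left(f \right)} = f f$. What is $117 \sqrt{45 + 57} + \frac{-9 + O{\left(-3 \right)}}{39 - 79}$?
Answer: $117 \sqrt{102} \approx 1181.6$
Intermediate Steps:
$O{\left(f \right)} = f^{2}$
$117 \sqrt{45 + 57} + \frac{-9 + O{\left(-3 \right)}}{39 - 79} = 117 \sqrt{45 + 57} + \frac{-9 + \left(-3\right)^{2}}{39 - 79} = 117 \sqrt{102} + \frac{-9 + 9}{-40} = 117 \sqrt{102} + 0 \left(- \frac{1}{40}\right) = 117 \sqrt{102} + 0 = 117 \sqrt{102}$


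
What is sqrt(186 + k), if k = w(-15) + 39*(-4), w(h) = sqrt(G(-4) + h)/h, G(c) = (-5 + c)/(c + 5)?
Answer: sqrt(6750 - 30*I*sqrt(6))/15 ≈ 5.4773 - 0.029814*I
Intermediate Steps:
G(c) = (-5 + c)/(5 + c)
w(h) = sqrt(-9 + h)/h (w(h) = sqrt((-5 - 4)/(5 - 4) + h)/h = sqrt(-9/1 + h)/h = sqrt(1*(-9) + h)/h = sqrt(-9 + h)/h)
k = -156 - 2*I*sqrt(6)/15 (k = sqrt(-9 - 15)/(-15) + 39*(-4) = -2*I*sqrt(6)/15 - 156 = -156 - 2*I*sqrt(6)/15 ≈ -156.0 - 0.3266*I)
sqrt(186 + k) = sqrt(186 + (-156 - 2*I*sqrt(6)/15)) = sqrt(30 - 2*I*sqrt(6)/15)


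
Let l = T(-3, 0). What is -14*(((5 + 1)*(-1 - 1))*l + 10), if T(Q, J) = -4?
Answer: -812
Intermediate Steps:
l = -4
-14*(((5 + 1)*(-1 - 1))*l + 10) = -14*(((5 + 1)*(-1 - 1))*(-4) + 10) = -14*((6*(-2))*(-4) + 10) = -14*(-12*(-4) + 10) = -14*(48 + 10) = -14*58 = -812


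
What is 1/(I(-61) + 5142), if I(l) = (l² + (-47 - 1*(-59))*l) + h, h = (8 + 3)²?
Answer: 1/8252 ≈ 0.00012118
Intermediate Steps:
h = 121 (h = 11² = 121)
I(l) = 121 + l² + 12*l (I(l) = (l² + (-47 - 1*(-59))*l) + 121 = (l² + (-47 + 59)*l) + 121 = (l² + 12*l) + 121 = 121 + l² + 12*l)
1/(I(-61) + 5142) = 1/((121 + (-61)² + 12*(-61)) + 5142) = 1/((121 + 3721 - 732) + 5142) = 1/(3110 + 5142) = 1/8252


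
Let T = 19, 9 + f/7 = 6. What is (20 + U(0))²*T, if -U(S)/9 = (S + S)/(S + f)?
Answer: 7600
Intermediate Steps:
f = -21 (f = -63 + 7*6 = -63 + 42 = -21)
U(S) = -18*S/(-21 + S) (U(S) = -9*(S + S)/(S - 21) = -9*2*S/(-21 + S) = -18*S/(-21 + S))
(20 + U(0))²*T = (20 - 18*0/(-21 + 0))²*19 = (20 - 18*0/(-21))²*19 = (20 - 18*0*(-1/21))²*19 = (20 + 0)²*19 = 20²*19 = 400*19 = 7600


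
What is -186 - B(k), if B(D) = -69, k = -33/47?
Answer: -117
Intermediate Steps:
k = -33/47 (k = -33*1/47 = -33/47 ≈ -0.70213)
-186 - B(k) = -186 - 1*(-69) = -186 + 69 = -117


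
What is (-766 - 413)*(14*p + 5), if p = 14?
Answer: -236979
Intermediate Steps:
(-766 - 413)*(14*p + 5) = (-766 - 413)*(14*14 + 5) = -1179*(196 + 5) = -1179*201 = -236979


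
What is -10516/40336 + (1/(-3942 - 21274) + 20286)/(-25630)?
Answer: -342868626171/325857441536 ≈ -1.0522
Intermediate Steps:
-10516/40336 + (1/(-3942 - 21274) + 20286)/(-25630) = -10516*1/40336 + (1/(-25216) + 20286)*(-1/25630) = -2629/10084 + (-1/25216 + 20286)*(-1/25630) = -2629/10084 + (511531775/25216)*(-1/25630) = -2629/10084 - 102306355/129257216 = -342868626171/325857441536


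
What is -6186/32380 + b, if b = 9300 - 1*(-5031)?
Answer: 232015797/16190 ≈ 14331.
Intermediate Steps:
b = 14331 (b = 9300 + 5031 = 14331)
-6186/32380 + b = -6186/32380 + 14331 = -6186*1/32380 + 14331 = -3093/16190 + 14331 = 232015797/16190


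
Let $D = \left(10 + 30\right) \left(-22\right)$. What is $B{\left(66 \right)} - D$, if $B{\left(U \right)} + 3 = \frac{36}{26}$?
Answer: $\frac{11419}{13} \approx 878.38$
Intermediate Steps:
$B{\left(U \right)} = - \frac{21}{13}$ ($B{\left(U \right)} = -3 + \frac{36}{26} = -3 + 36 \cdot \frac{1}{26} = -3 + \frac{18}{13} = - \frac{21}{13}$)
$D = -880$ ($D = 40 \left(-22\right) = -880$)
$B{\left(66 \right)} - D = - \frac{21}{13} - -880 = - \frac{21}{13} + 880 = \frac{11419}{13}$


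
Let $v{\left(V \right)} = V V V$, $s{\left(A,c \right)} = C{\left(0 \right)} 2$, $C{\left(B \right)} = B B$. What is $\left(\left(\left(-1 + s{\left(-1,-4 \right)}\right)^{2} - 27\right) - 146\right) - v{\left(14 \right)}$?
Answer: $-2916$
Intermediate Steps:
$C{\left(B \right)} = B^{2}$
$s{\left(A,c \right)} = 0$ ($s{\left(A,c \right)} = 0^{2} \cdot 2 = 0 \cdot 2 = 0$)
$v{\left(V \right)} = V^{3}$ ($v{\left(V \right)} = V^{2} V = V^{3}$)
$\left(\left(\left(-1 + s{\left(-1,-4 \right)}\right)^{2} - 27\right) - 146\right) - v{\left(14 \right)} = \left(\left(\left(-1 + 0\right)^{2} - 27\right) - 146\right) - 14^{3} = \left(\left(\left(-1\right)^{2} - 27\right) - 146\right) - 2744 = \left(\left(1 - 27\right) - 146\right) - 2744 = \left(-26 - 146\right) - 2744 = -172 - 2744 = -2916$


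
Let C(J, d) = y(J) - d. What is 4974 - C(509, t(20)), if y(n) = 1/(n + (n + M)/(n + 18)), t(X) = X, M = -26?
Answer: 1342017117/268726 ≈ 4994.0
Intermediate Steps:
y(n) = 1/(n + (-26 + n)/(18 + n)) (y(n) = 1/(n + (n - 26)/(n + 18)) = 1/(n + (-26 + n)/(18 + n)))
C(J, d) = -d + (18 + J)/(-26 + J² + 19*J) (C(J, d) = (18 + J)/(-26 + J² + 19*J) - d = -d + (18 + J)/(-26 + J² + 19*J))
4974 - C(509, t(20)) = 4974 - (-1*20 + (18 + 509)/(-26 + 509² + 19*509)) = 4974 - (-20 + 527/(-26 + 259081 + 9671)) = 4974 - (-20 + 527/268726) = 4974 - 1*(-5373993/268726) = 4974 + 5373993/268726 = 1342017117/268726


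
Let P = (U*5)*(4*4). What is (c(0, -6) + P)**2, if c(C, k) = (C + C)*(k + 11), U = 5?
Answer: 160000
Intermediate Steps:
P = 400 (P = (5*5)*(4*4) = 25*16 = 400)
c(C, k) = 2*C*(11 + k) (c(C, k) = (2*C)*(11 + k) = 2*C*(11 + k))
(c(0, -6) + P)**2 = (2*0*(11 - 6) + 400)**2 = (2*0*5 + 400)**2 = (0 + 400)**2 = 400**2 = 160000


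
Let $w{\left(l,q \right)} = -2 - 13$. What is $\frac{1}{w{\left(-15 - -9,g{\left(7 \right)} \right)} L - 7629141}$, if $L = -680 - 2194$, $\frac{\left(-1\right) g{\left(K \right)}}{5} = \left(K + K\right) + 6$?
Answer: $- \frac{1}{7586031} \approx -1.3182 \cdot 10^{-7}$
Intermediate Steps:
$g{\left(K \right)} = -30 - 10 K$ ($g{\left(K \right)} = - 5 \left(\left(K + K\right) + 6\right) = - 5 \left(2 K + 6\right) = - 5 \left(6 + 2 K\right) = -30 - 10 K$)
$L = -2874$ ($L = -680 - 2194 = -2874$)
$w{\left(l,q \right)} = -15$
$\frac{1}{w{\left(-15 - -9,g{\left(7 \right)} \right)} L - 7629141} = \frac{1}{\left(-15\right) \left(-2874\right) - 7629141} = \frac{1}{43110 - 7629141} = \frac{1}{-7586031} = - \frac{1}{7586031}$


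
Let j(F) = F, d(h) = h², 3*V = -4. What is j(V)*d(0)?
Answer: 0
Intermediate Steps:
V = -4/3 (V = (⅓)*(-4) = -4/3 ≈ -1.3333)
j(V)*d(0) = -4/3*0² = -4/3*0 = 0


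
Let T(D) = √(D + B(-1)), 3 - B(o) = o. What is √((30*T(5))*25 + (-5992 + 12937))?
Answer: √9195 ≈ 95.891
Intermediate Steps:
B(o) = 3 - o
T(D) = √(4 + D) (T(D) = √(D + (3 - 1*(-1))) = √(D + (3 + 1)) = √(D + 4) = √(4 + D))
√((30*T(5))*25 + (-5992 + 12937)) = √((30*√(4 + 5))*25 + (-5992 + 12937)) = √((30*√9)*25 + 6945) = √((30*3)*25 + 6945) = √(90*25 + 6945) = √(2250 + 6945) = √9195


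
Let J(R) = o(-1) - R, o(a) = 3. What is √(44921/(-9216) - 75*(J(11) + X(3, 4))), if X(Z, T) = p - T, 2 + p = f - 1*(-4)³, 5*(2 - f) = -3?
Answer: I*√36402041/96 ≈ 62.848*I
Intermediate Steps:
f = 13/5 (f = 2 - ⅕*(-3) = 2 + ⅗ = 13/5 ≈ 2.6000)
p = 323/5 (p = -2 + (13/5 - 1*(-4)³) = -2 + (13/5 - 1*(-64)) = -2 + (13/5 + 64) = -2 + 333/5 = 323/5 ≈ 64.600)
J(R) = 3 - R
X(Z, T) = 323/5 - T
√(44921/(-9216) - 75*(J(11) + X(3, 4))) = √(44921/(-9216) - 75*((3 - 1*11) + (323/5 - 1*4))) = √(44921*(-1/9216) - 75*((3 - 11) + (323/5 - 4))) = √(-44921/9216 - 75*(-8 + 303/5)) = √(-44921/9216 - 75*263/5) = √(-44921/9216 - 3945) = √(-36402041/9216) = I*√36402041/96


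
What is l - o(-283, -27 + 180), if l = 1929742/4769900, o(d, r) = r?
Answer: -363932479/2384950 ≈ -152.60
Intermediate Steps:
l = 964871/2384950 (l = 1929742*(1/4769900) = 964871/2384950 ≈ 0.40457)
l - o(-283, -27 + 180) = 964871/2384950 - (-27 + 180) = 964871/2384950 - 1*153 = 964871/2384950 - 153 = -363932479/2384950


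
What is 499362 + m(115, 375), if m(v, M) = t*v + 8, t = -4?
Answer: 498910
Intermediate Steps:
m(v, M) = 8 - 4*v (m(v, M) = -4*v + 8 = 8 - 4*v)
499362 + m(115, 375) = 499362 + (8 - 4*115) = 499362 + (8 - 460) = 499362 - 452 = 498910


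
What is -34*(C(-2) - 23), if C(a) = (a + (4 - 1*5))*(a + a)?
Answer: 374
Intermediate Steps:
C(a) = 2*a*(-1 + a) (C(a) = (a + (4 - 5))*(2*a) = (a - 1)*(2*a) = (-1 + a)*(2*a) = 2*a*(-1 + a))
-34*(C(-2) - 23) = -34*(2*(-2)*(-1 - 2) - 23) = -34*(2*(-2)*(-3) - 23) = -34*(12 - 23) = -34*(-11) = 374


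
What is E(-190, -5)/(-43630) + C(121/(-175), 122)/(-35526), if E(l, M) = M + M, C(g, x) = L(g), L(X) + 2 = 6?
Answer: 9037/77499969 ≈ 0.00011661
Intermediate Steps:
L(X) = 4 (L(X) = -2 + 6 = 4)
C(g, x) = 4
E(l, M) = 2*M
E(-190, -5)/(-43630) + C(121/(-175), 122)/(-35526) = (2*(-5))/(-43630) + 4/(-35526) = -10*(-1/43630) + 4*(-1/35526) = 1/4363 - 2/17763 = 9037/77499969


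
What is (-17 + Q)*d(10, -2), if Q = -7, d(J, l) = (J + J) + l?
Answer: -432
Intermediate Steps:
d(J, l) = l + 2*J (d(J, l) = 2*J + l = l + 2*J)
(-17 + Q)*d(10, -2) = (-17 - 7)*(-2 + 2*10) = -24*(-2 + 20) = -24*18 = -432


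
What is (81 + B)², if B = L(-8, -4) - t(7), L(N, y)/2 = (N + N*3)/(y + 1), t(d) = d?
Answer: 81796/9 ≈ 9088.4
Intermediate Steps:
L(N, y) = 8*N/(1 + y) (L(N, y) = 2*((N + N*3)/(y + 1)) = 2*((N + 3*N)/(1 + y)) = 2*((4*N)/(1 + y)) = 2*(4*N/(1 + y)) = 8*N/(1 + y))
B = 43/3 (B = 8*(-8)/(1 - 4) - 1*7 = 8*(-8)/(-3) - 7 = 8*(-8)*(-⅓) - 7 = 64/3 - 7 = 43/3 ≈ 14.333)
(81 + B)² = (81 + 43/3)² = (286/3)² = 81796/9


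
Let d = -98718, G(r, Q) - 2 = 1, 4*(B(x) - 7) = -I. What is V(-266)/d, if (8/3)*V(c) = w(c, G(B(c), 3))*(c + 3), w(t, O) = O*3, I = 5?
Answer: 2367/263248 ≈ 0.0089915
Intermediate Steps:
B(x) = 23/4 (B(x) = 7 + (-1*5)/4 = 7 + (¼)*(-5) = 7 - 5/4 = 23/4)
G(r, Q) = 3 (G(r, Q) = 2 + 1 = 3)
w(t, O) = 3*O
V(c) = 81/8 + 27*c/8 (V(c) = 3*((3*3)*(c + 3))/8 = 3*(9*(3 + c))/8 = 3*(27 + 9*c)/8 = 81/8 + 27*c/8)
V(-266)/d = (81/8 + (27/8)*(-266))/(-98718) = (81/8 - 3591/4)*(-1/98718) = -7101/8*(-1/98718) = 2367/263248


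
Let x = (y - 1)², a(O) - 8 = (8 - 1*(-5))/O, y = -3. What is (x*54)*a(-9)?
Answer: 5664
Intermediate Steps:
a(O) = 8 + 13/O (a(O) = 8 + (8 - 1*(-5))/O = 8 + (8 + 5)/O = 8 + 13/O)
x = 16 (x = (-3 - 1)² = (-4)² = 16)
(x*54)*a(-9) = (16*54)*(8 + 13/(-9)) = 864*(8 + 13*(-⅑)) = 864*(8 - 13/9) = 864*(59/9) = 5664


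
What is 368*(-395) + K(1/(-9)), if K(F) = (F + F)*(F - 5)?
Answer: -11774068/81 ≈ -1.4536e+5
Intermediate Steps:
K(F) = 2*F*(-5 + F) (K(F) = (2*F)*(-5 + F) = 2*F*(-5 + F))
368*(-395) + K(1/(-9)) = 368*(-395) + 2*(-5 + 1/(-9))/(-9) = -145360 + 2*(-⅑)*(-5 - ⅑) = -145360 + 2*(-⅑)*(-46/9) = -145360 + 92/81 = -11774068/81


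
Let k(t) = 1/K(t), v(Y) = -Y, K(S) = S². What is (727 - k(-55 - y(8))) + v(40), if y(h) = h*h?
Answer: 9728606/14161 ≈ 687.00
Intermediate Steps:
y(h) = h²
k(t) = t⁻² (k(t) = 1/(t²) = t⁻²)
(727 - k(-55 - y(8))) + v(40) = (727 - 1/(-55 - 1*8²)²) - 1*40 = (727 - 1/(-55 - 1*64)²) - 40 = (727 - 1/(-55 - 64)²) - 40 = (727 - 1/(-119)²) - 40 = (727 - 1*1/14161) - 40 = (727 - 1/14161) - 40 = 10295046/14161 - 40 = 9728606/14161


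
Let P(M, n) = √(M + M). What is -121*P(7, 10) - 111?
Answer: -111 - 121*√14 ≈ -563.74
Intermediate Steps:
P(M, n) = √2*√M (P(M, n) = √(2*M) = √2*√M)
-121*P(7, 10) - 111 = -121*√2*√7 - 111 = -121*√14 - 111 = -111 - 121*√14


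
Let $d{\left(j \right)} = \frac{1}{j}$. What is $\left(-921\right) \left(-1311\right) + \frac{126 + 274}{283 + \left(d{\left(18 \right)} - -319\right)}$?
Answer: $\frac{13084936947}{10837} \approx 1.2074 \cdot 10^{6}$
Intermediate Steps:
$\left(-921\right) \left(-1311\right) + \frac{126 + 274}{283 + \left(d{\left(18 \right)} - -319\right)} = \left(-921\right) \left(-1311\right) + \frac{126 + 274}{283 + \left(\frac{1}{18} - -319\right)} = 1207431 + \frac{400}{283 + \left(\frac{1}{18} + 319\right)} = 1207431 + \frac{400}{283 + \frac{5743}{18}} = 1207431 + \frac{400}{\frac{10837}{18}} = 1207431 + 400 \cdot \frac{18}{10837} = 1207431 + \frac{7200}{10837} = \frac{13084936947}{10837}$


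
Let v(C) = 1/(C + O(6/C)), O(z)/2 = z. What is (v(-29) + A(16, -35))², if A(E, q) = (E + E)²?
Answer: 762902674249/727609 ≈ 1.0485e+6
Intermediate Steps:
O(z) = 2*z
A(E, q) = 4*E² (A(E, q) = (2*E)² = 4*E²)
v(C) = 1/(C + 12/C) (v(C) = 1/(C + 2*(6/C)) = 1/(C + 12/C))
(v(-29) + A(16, -35))² = (-29/(12 + (-29)²) + 4*16²)² = (-29/(12 + 841) + 4*256)² = (-29/853 + 1024)² = (873443/853)² = 762902674249/727609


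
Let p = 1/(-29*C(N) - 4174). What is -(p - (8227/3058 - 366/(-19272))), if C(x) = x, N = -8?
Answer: 32662825/12054636 ≈ 2.7096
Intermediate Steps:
p = -1/3942 (p = 1/(-29*(-8) - 4174) = 1/(232 - 4174) = 1/(-3942) = -1/3942 ≈ -0.00025368)
-(p - (8227/3058 - 366/(-19272))) = -(-1/3942 - (8227/3058 - 366/(-19272))) = -(-1/3942 - (8227*(1/3058) - 366*(-1/19272))) = -(-1/3942 - (8227/3058 + 61/3212)) = -(-1/3942 - 1*1209621/446468) = -(-1/3942 - 1209621/446468) = -1*(-32662825/12054636) = 32662825/12054636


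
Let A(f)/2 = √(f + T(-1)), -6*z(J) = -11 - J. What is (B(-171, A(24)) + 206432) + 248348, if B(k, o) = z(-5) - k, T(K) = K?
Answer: 454952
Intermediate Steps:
z(J) = 11/6 + J/6 (z(J) = -(-11 - J)/6 = 11/6 + J/6)
A(f) = 2*√(-1 + f) (A(f) = 2*√(f - 1) = 2*√(-1 + f))
B(k, o) = 1 - k (B(k, o) = (11/6 + (⅙)*(-5)) - k = (11/6 - ⅚) - k = 1 - k)
(B(-171, A(24)) + 206432) + 248348 = ((1 - 1*(-171)) + 206432) + 248348 = ((1 + 171) + 206432) + 248348 = (172 + 206432) + 248348 = 206604 + 248348 = 454952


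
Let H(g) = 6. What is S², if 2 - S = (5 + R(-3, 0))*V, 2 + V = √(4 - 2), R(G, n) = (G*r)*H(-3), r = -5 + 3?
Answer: 10418 - 6888*√2 ≈ 676.90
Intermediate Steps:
r = -2
R(G, n) = -12*G (R(G, n) = (G*(-2))*6 = -2*G*6 = -12*G)
V = -2 + √2 (V = -2 + √(4 - 2) = -2 + √2 ≈ -0.58579)
S = 84 - 41*√2 (S = 2 - (5 - 12*(-3))*(-2 + √2) = 2 - (5 + 36)*(-2 + √2) = 2 - 41*(-2 + √2) = 2 - (-82 + 41*√2) = 2 + (82 - 41*√2) = 84 - 41*√2 ≈ 26.017)
S² = (84 - 41*√2)²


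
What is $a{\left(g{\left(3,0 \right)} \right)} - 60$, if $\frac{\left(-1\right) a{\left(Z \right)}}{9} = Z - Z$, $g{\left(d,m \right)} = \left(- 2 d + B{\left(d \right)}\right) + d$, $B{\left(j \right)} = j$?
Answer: $-60$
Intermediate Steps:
$g{\left(d,m \right)} = 0$ ($g{\left(d,m \right)} = \left(- 2 d + d\right) + d = - d + d = 0$)
$a{\left(Z \right)} = 0$ ($a{\left(Z \right)} = - 9 \left(Z - Z\right) = \left(-9\right) 0 = 0$)
$a{\left(g{\left(3,0 \right)} \right)} - 60 = 0 - 60 = -60$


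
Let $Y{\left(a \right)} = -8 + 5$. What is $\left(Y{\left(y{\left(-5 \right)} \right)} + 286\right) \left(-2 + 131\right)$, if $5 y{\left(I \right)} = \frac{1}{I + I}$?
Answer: $36507$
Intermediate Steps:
$y{\left(I \right)} = \frac{1}{10 I}$ ($y{\left(I \right)} = \frac{1}{5 \left(I + I\right)} = \frac{1}{5 \cdot 2 I} = \frac{\frac{1}{2} \frac{1}{I}}{5} = \frac{1}{10 I}$)
$Y{\left(a \right)} = -3$
$\left(Y{\left(y{\left(-5 \right)} \right)} + 286\right) \left(-2 + 131\right) = \left(-3 + 286\right) \left(-2 + 131\right) = 283 \cdot 129 = 36507$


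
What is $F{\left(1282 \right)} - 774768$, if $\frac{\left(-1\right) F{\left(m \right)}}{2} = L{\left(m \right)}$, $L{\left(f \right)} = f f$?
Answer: $-4061816$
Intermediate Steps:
$L{\left(f \right)} = f^{2}$
$F{\left(m \right)} = - 2 m^{2}$
$F{\left(1282 \right)} - 774768 = - 2 \cdot 1282^{2} - 774768 = \left(-2\right) 1643524 - 774768 = -3287048 - 774768 = -4061816$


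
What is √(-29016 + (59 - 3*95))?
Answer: I*√29242 ≈ 171.0*I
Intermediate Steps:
√(-29016 + (59 - 3*95)) = √(-29016 + (59 - 285)) = √(-29016 - 226) = √(-29242) = I*√29242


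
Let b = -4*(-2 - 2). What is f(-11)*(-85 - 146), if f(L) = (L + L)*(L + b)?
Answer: 25410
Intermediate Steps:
b = 16 (b = -4*(-4) = 16)
f(L) = 2*L*(16 + L) (f(L) = (L + L)*(L + 16) = (2*L)*(16 + L) = 2*L*(16 + L))
f(-11)*(-85 - 146) = (2*(-11)*(16 - 11))*(-85 - 146) = (2*(-11)*5)*(-231) = -110*(-231) = 25410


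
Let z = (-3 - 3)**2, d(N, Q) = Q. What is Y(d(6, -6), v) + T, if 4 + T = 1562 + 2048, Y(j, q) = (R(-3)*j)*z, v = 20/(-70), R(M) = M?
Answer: 4254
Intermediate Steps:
z = 36 (z = (-6)**2 = 36)
v = -2/7 (v = 20*(-1/70) = -2/7 ≈ -0.28571)
Y(j, q) = -108*j (Y(j, q) = -3*j*36 = -108*j)
T = 3606 (T = -4 + (1562 + 2048) = -4 + 3610 = 3606)
Y(d(6, -6), v) + T = -108*(-6) + 3606 = 648 + 3606 = 4254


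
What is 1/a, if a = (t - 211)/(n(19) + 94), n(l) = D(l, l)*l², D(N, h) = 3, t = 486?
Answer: 107/25 ≈ 4.2800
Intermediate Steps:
n(l) = 3*l²
a = 25/107 (a = (486 - 211)/(3*19² + 94) = 275/(3*361 + 94) = 275/(1083 + 94) = 275/1177 = 275*(1/1177) = 25/107 ≈ 0.23364)
1/a = 1/(25/107) = 107/25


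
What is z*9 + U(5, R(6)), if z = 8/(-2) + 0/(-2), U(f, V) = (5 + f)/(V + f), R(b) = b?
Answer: -386/11 ≈ -35.091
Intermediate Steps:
U(f, V) = (5 + f)/(V + f)
z = -4 (z = 8*(-1/2) + 0*(-1/2) = -4 + 0 = -4)
z*9 + U(5, R(6)) = -4*9 + (5 + 5)/(6 + 5) = -36 + 10/11 = -386/11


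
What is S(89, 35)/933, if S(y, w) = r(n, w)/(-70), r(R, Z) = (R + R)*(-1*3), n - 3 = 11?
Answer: 2/1555 ≈ 0.0012862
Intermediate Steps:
n = 14 (n = 3 + 11 = 14)
r(R, Z) = -6*R (r(R, Z) = (2*R)*(-3) = -6*R)
S(y, w) = 6/5 (S(y, w) = -6*14/(-70) = -84*(-1/70) = 6/5)
S(89, 35)/933 = (6/5)/933 = (6/5)*(1/933) = 2/1555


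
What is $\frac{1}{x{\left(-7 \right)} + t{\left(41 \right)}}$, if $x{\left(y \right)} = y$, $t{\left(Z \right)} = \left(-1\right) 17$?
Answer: $- \frac{1}{24} \approx -0.041667$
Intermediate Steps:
$t{\left(Z \right)} = -17$
$\frac{1}{x{\left(-7 \right)} + t{\left(41 \right)}} = \frac{1}{-7 - 17} = \frac{1}{-24} = - \frac{1}{24}$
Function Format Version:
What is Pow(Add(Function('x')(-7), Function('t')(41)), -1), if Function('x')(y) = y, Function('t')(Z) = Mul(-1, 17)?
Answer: Rational(-1, 24) ≈ -0.041667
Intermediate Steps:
Function('t')(Z) = -17
Pow(Add(Function('x')(-7), Function('t')(41)), -1) = Pow(Add(-7, -17), -1) = Pow(-24, -1) = Rational(-1, 24)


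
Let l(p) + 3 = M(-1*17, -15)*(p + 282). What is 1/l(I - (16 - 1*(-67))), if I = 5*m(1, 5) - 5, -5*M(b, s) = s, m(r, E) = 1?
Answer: 1/594 ≈ 0.0016835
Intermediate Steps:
M(b, s) = -s/5
I = 0 (I = 5*1 - 5 = 5 - 5 = 0)
l(p) = 843 + 3*p (l(p) = -3 + (-⅕*(-15))*(p + 282) = -3 + 3*(282 + p) = -3 + (846 + 3*p) = 843 + 3*p)
1/l(I - (16 - 1*(-67))) = 1/(843 + 3*(0 - (16 - 1*(-67)))) = 1/(843 + 3*(0 - (16 + 67))) = 1/(843 + 3*(0 - 1*83)) = 1/(843 + 3*(0 - 83)) = 1/(843 + 3*(-83)) = 1/(843 - 249) = 1/594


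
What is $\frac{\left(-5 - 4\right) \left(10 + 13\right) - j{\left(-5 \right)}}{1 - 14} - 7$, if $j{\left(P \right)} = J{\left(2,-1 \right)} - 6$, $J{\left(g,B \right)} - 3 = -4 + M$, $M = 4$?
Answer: $\frac{113}{13} \approx 8.6923$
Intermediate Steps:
$J{\left(g,B \right)} = 3$ ($J{\left(g,B \right)} = 3 + \left(-4 + 4\right) = 3 + 0 = 3$)
$j{\left(P \right)} = -3$ ($j{\left(P \right)} = 3 - 6 = -3$)
$\frac{\left(-5 - 4\right) \left(10 + 13\right) - j{\left(-5 \right)}}{1 - 14} - 7 = \frac{\left(-5 - 4\right) \left(10 + 13\right) - -3}{1 - 14} - 7 = \frac{\left(-9\right) 23 + 3}{-13} - 7 = - \frac{-207 + 3}{13} - 7 = \left(- \frac{1}{13}\right) \left(-204\right) - 7 = \frac{204}{13} - 7 = \frac{113}{13}$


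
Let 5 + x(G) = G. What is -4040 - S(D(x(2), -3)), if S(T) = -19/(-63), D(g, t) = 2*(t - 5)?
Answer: -254539/63 ≈ -4040.3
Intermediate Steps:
x(G) = -5 + G
D(g, t) = -10 + 2*t (D(g, t) = 2*(-5 + t) = -10 + 2*t)
S(T) = 19/63 (S(T) = -19*(-1/63) = 19/63)
-4040 - S(D(x(2), -3)) = -4040 - 1*19/63 = -4040 - 19/63 = -254539/63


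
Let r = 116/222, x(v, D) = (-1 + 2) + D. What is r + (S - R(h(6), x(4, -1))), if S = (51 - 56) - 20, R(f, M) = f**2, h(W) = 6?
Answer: -6713/111 ≈ -60.477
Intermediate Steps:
x(v, D) = 1 + D
r = 58/111 (r = 116*(1/222) = 58/111 ≈ 0.52252)
S = -25 (S = -5 - 20 = -25)
r + (S - R(h(6), x(4, -1))) = 58/111 + (-25 - 1*6**2) = 58/111 + (-25 - 1*36) = 58/111 + (-25 - 36) = 58/111 - 61 = -6713/111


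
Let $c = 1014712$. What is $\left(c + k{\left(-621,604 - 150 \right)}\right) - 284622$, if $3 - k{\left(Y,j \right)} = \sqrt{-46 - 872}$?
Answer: $730093 - 3 i \sqrt{102} \approx 7.3009 \cdot 10^{5} - 30.299 i$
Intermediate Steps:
$k{\left(Y,j \right)} = 3 - 3 i \sqrt{102}$ ($k{\left(Y,j \right)} = 3 - \sqrt{-46 - 872} = 3 - \sqrt{-918} = 3 - 3 i \sqrt{102}$)
$\left(c + k{\left(-621,604 - 150 \right)}\right) - 284622 = \left(1014712 + \left(3 - 3 i \sqrt{102}\right)\right) - 284622 = \left(1014715 - 3 i \sqrt{102}\right) - 284622 = 730093 - 3 i \sqrt{102}$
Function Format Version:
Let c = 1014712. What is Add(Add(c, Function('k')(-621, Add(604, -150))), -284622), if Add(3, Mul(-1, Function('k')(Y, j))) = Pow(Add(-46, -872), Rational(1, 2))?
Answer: Add(730093, Mul(-3, I, Pow(102, Rational(1, 2)))) ≈ Add(7.3009e+5, Mul(-30.299, I))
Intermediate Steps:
Function('k')(Y, j) = Add(3, Mul(-3, I, Pow(102, Rational(1, 2)))) (Function('k')(Y, j) = Add(3, Mul(-1, Pow(Add(-46, -872), Rational(1, 2)))) = Add(3, Mul(-1, Pow(-918, Rational(1, 2)))) = Add(3, Mul(-1, Mul(3, I, Pow(102, Rational(1, 2))))) = Add(3, Mul(-3, I, Pow(102, Rational(1, 2)))))
Add(Add(c, Function('k')(-621, Add(604, -150))), -284622) = Add(Add(1014712, Add(3, Mul(-3, I, Pow(102, Rational(1, 2))))), -284622) = Add(Add(1014715, Mul(-3, I, Pow(102, Rational(1, 2)))), -284622) = Add(730093, Mul(-3, I, Pow(102, Rational(1, 2))))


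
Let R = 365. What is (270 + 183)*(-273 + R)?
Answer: 41676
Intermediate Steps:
(270 + 183)*(-273 + R) = (270 + 183)*(-273 + 365) = 453*92 = 41676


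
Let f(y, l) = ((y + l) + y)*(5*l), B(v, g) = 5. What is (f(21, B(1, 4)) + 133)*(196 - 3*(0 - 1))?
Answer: 260292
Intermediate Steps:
f(y, l) = 5*l*(l + 2*y) (f(y, l) = ((l + y) + y)*(5*l) = (l + 2*y)*(5*l) = 5*l*(l + 2*y))
(f(21, B(1, 4)) + 133)*(196 - 3*(0 - 1)) = (5*5*(5 + 2*21) + 133)*(196 - 3*(0 - 1)) = (5*5*(5 + 42) + 133)*(196 - 3*(-1)) = (5*5*47 + 133)*(196 + 3) = (1175 + 133)*199 = 1308*199 = 260292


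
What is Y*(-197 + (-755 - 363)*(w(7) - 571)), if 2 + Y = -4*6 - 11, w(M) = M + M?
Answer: -23033573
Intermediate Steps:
w(M) = 2*M
Y = -37 (Y = -2 + (-4*6 - 11) = -2 + (-24 - 11) = -2 - 35 = -37)
Y*(-197 + (-755 - 363)*(w(7) - 571)) = -37*(-197 + (-755 - 363)*(2*7 - 571)) = -37*(-197 - 1118*(14 - 571)) = -37*(-197 - 1118*(-557)) = -37*(-197 + 622726) = -37*622529 = -23033573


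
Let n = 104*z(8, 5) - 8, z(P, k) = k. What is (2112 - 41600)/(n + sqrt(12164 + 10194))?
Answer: -10108928/119893 + 19744*sqrt(22358)/119893 ≈ -59.692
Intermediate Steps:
n = 512 (n = 104*5 - 8 = 520 - 8 = 512)
(2112 - 41600)/(n + sqrt(12164 + 10194)) = (2112 - 41600)/(512 + sqrt(12164 + 10194)) = -39488/(512 + sqrt(22358))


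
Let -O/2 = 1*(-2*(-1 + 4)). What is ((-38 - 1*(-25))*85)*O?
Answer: -13260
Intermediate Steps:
O = 12 (O = -2*(-2*(-1 + 4)) = -2*(-2*3) = -2*(-6) = 12)
((-38 - 1*(-25))*85)*O = ((-38 - 1*(-25))*85)*12 = ((-38 + 25)*85)*12 = -13*85*12 = -1105*12 = -13260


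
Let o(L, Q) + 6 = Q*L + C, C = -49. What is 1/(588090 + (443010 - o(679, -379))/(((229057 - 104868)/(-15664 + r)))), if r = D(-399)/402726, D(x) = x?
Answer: 8335689869/4165740606045547 ≈ 2.0010e-6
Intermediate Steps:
o(L, Q) = -55 + L*Q (o(L, Q) = -6 + (Q*L - 49) = -6 + (L*Q - 49) = -6 + (-49 + L*Q) = -55 + L*Q)
r = -133/134242 (r = -399/402726 = -399*1/402726 = -133/134242 ≈ -0.00099075)
1/(588090 + (443010 - o(679, -379))/(((229057 - 104868)/(-15664 + r)))) = 1/(588090 + (443010 - (-55 + 679*(-379)))/(((229057 - 104868)/(-15664 - 133/134242)))) = 1/(588090 + (443010 - (-55 - 257341))/((124189/(-2102766821/134242)))) = 1/(588090 + (443010 - 1*(-257396))/((124189*(-134242/2102766821)))) = 1/(588090 + (443010 + 257396)/(-16671379738/2102766821)) = 1/(588090 + 700406*(-2102766821/16671379738)) = 1/(588090 - 736395249014663/8335689869) = 1/(4165740606045547/8335689869) = 8335689869/4165740606045547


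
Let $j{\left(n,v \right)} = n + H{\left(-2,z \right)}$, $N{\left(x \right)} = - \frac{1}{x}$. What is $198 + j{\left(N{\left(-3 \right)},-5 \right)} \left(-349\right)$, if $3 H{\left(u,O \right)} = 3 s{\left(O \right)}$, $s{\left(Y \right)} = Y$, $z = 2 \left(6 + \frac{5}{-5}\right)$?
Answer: $- \frac{10225}{3} \approx -3408.3$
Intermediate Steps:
$z = 10$ ($z = 2 \left(6 + 5 \left(- \frac{1}{5}\right)\right) = 2 \left(6 - 1\right) = 2 \cdot 5 = 10$)
$H{\left(u,O \right)} = O$ ($H{\left(u,O \right)} = \frac{3 O}{3} = O$)
$j{\left(n,v \right)} = 10 + n$ ($j{\left(n,v \right)} = n + 10 = 10 + n$)
$198 + j{\left(N{\left(-3 \right)},-5 \right)} \left(-349\right) = 198 + \left(10 - \frac{1}{-3}\right) \left(-349\right) = 198 + \left(10 - - \frac{1}{3}\right) \left(-349\right) = 198 + \left(10 + \frac{1}{3}\right) \left(-349\right) = 198 + \frac{31}{3} \left(-349\right) = 198 - \frac{10819}{3} = - \frac{10225}{3}$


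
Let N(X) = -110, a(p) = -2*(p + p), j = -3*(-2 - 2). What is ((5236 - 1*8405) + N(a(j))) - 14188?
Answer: -17467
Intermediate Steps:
j = 12 (j = -3*(-4) = 12)
a(p) = -4*p
((5236 - 1*8405) + N(a(j))) - 14188 = ((5236 - 1*8405) - 110) - 14188 = ((5236 - 8405) - 110) - 14188 = (-3169 - 110) - 14188 = -3279 - 14188 = -17467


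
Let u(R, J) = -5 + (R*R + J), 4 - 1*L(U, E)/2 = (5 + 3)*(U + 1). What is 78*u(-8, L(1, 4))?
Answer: 2730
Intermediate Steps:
L(U, E) = -8 - 16*U (L(U, E) = 8 - 2*(5 + 3)*(U + 1) = 8 - 16*(1 + U) = 8 - 2*(8 + 8*U) = 8 + (-16 - 16*U) = -8 - 16*U)
u(R, J) = -5 + J + R² (u(R, J) = -5 + (R² + J) = -5 + (J + R²) = -5 + J + R²)
78*u(-8, L(1, 4)) = 78*(-5 + (-8 - 16*1) + (-8)²) = 78*(-5 + (-8 - 16) + 64) = 78*(-5 - 24 + 64) = 78*35 = 2730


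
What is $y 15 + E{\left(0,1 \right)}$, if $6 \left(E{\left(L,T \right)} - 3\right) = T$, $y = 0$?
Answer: $\frac{19}{6} \approx 3.1667$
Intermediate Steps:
$E{\left(L,T \right)} = 3 + \frac{T}{6}$
$y 15 + E{\left(0,1 \right)} = 0 \cdot 15 + \left(3 + \frac{1}{6} \cdot 1\right) = 0 + \left(3 + \frac{1}{6}\right) = 0 + \frac{19}{6} = \frac{19}{6}$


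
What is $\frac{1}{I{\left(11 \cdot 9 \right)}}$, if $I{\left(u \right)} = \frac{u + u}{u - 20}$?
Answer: $\frac{79}{198} \approx 0.39899$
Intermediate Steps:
$I{\left(u \right)} = \frac{2 u}{-20 + u}$
$\frac{1}{I{\left(11 \cdot 9 \right)}} = \frac{1}{2 \cdot 11 \cdot 9 \frac{1}{-20 + 11 \cdot 9}} = \frac{1}{2 \cdot 99 \frac{1}{-20 + 99}} = \frac{1}{2 \cdot 99 \cdot \frac{1}{79}} = \frac{1}{\frac{198}{79}} = \frac{79}{198}$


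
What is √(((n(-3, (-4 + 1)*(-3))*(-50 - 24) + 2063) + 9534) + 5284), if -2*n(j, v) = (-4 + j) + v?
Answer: √16955 ≈ 130.21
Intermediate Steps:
n(j, v) = 2 - j/2 - v/2 (n(j, v) = -((-4 + j) + v)/2 = -(-4 + j + v)/2 = 2 - j/2 - v/2)
√(((n(-3, (-4 + 1)*(-3))*(-50 - 24) + 2063) + 9534) + 5284) = √((((2 - ½*(-3) - (-4 + 1)*(-3)/2)*(-50 - 24) + 2063) + 9534) + 5284) = √((((2 + 3/2 - (-3)*(-3)/2)*(-74) + 2063) + 9534) + 5284) = √((((2 + 3/2 - ½*9)*(-74) + 2063) + 9534) + 5284) = √((((2 + 3/2 - 9/2)*(-74) + 2063) + 9534) + 5284) = √(((-1*(-74) + 2063) + 9534) + 5284) = √(((74 + 2063) + 9534) + 5284) = √((2137 + 9534) + 5284) = √(11671 + 5284) = √16955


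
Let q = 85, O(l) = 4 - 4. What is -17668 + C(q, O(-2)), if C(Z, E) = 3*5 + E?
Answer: -17653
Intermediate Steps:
O(l) = 0
C(Z, E) = 15 + E
-17668 + C(q, O(-2)) = -17668 + (15 + 0) = -17668 + 15 = -17653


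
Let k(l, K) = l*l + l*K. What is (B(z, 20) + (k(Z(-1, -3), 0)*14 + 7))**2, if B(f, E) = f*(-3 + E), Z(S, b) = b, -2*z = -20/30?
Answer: 173056/9 ≈ 19228.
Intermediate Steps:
z = 1/3 (z = -(-10)/30 = -1/2*(-2/3) = 1/3 ≈ 0.33333)
k(l, K) = l**2 + K*l
(B(z, 20) + (k(Z(-1, -3), 0)*14 + 7))**2 = ((-3 + 20)/3 + (-3*(0 - 3)*14 + 7))**2 = ((1/3)*17 + (-3*(-3)*14 + 7))**2 = (17/3 + (9*14 + 7))**2 = (17/3 + (126 + 7))**2 = (17/3 + 133)**2 = (416/3)**2 = 173056/9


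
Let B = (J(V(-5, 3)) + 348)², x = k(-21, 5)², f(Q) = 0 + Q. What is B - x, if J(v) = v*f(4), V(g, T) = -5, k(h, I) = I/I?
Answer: 107583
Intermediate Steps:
f(Q) = Q
k(h, I) = 1
x = 1 (x = 1² = 1)
J(v) = 4*v (J(v) = v*4 = 4*v)
B = 107584 (B = (4*(-5) + 348)² = (-20 + 348)² = 328² = 107584)
B - x = 107584 - 1*1 = 107584 - 1 = 107583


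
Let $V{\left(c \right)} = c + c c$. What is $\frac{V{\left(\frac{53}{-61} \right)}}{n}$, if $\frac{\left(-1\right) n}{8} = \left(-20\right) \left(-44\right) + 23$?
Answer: $\frac{53}{3360063} \approx 1.5774 \cdot 10^{-5}$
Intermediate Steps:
$V{\left(c \right)} = c + c^{2}$
$n = -7224$ ($n = - 8 \left(\left(-20\right) \left(-44\right) + 23\right) = - 8 \left(880 + 23\right) = \left(-8\right) 903 = -7224$)
$\frac{V{\left(\frac{53}{-61} \right)}}{n} = \frac{\frac{53}{-61} \left(1 + \frac{53}{-61}\right)}{-7224} = 53 \left(- \frac{1}{61}\right) \left(1 + 53 \left(- \frac{1}{61}\right)\right) \left(- \frac{1}{7224}\right) = - \frac{53 \left(1 - \frac{53}{61}\right)}{61} \left(- \frac{1}{7224}\right) = \left(- \frac{53}{61}\right) \frac{8}{61} \left(- \frac{1}{7224}\right) = \left(- \frac{424}{3721}\right) \left(- \frac{1}{7224}\right) = \frac{53}{3360063}$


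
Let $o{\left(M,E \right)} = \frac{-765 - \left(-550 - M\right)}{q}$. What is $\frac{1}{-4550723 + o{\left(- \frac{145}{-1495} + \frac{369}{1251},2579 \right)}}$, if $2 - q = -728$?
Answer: $- \frac{6067906}{27613361179903} \approx -2.1975 \cdot 10^{-7}$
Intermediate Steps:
$q = 730$ ($q = 2 - -728 = 2 + 728 = 730$)
$o{\left(M,E \right)} = - \frac{43}{146} + \frac{M}{730}$ ($o{\left(M,E \right)} = \frac{-765 - \left(-550 - M\right)}{730} = \left(-765 + \left(550 + M\right)\right) \frac{1}{730} = \left(-215 + M\right) \frac{1}{730} = - \frac{43}{146} + \frac{M}{730}$)
$\frac{1}{-4550723 + o{\left(- \frac{145}{-1495} + \frac{369}{1251},2579 \right)}} = \frac{1}{-4550723 - \left(\frac{43}{146} - \frac{- \frac{145}{-1495} + \frac{369}{1251}}{730}\right)} = \frac{1}{-4550723 - \left(\frac{43}{146} - \frac{\left(-145\right) \left(- \frac{1}{1495}\right) + 369 \cdot \frac{1}{1251}}{730}\right)} = \frac{1}{-4550723 - \left(\frac{43}{146} - \frac{\frac{29}{299} + \frac{41}{139}}{730}\right)} = \frac{1}{-4550723 + \left(- \frac{43}{146} + \frac{1}{730} \cdot \frac{16290}{41561}\right)} = \frac{1}{-4550723 + \left(- \frac{43}{146} + \frac{1629}{3033953}\right)} = \frac{1}{-4550723 - \frac{1783865}{6067906}} = \frac{1}{- \frac{27613361179903}{6067906}} = - \frac{6067906}{27613361179903}$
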